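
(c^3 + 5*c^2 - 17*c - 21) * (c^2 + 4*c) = c^5 + 9*c^4 + 3*c^3 - 89*c^2 - 84*c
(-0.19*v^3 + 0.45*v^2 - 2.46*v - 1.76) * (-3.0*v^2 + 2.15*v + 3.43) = 0.57*v^5 - 1.7585*v^4 + 7.6958*v^3 + 1.5345*v^2 - 12.2218*v - 6.0368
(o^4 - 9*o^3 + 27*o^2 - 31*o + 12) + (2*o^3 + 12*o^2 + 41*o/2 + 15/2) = o^4 - 7*o^3 + 39*o^2 - 21*o/2 + 39/2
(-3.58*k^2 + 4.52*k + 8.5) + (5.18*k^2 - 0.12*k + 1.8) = 1.6*k^2 + 4.4*k + 10.3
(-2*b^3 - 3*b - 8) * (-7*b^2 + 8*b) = 14*b^5 - 16*b^4 + 21*b^3 + 32*b^2 - 64*b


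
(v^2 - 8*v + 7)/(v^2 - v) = (v - 7)/v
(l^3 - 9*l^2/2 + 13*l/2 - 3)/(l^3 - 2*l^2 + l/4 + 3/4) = 2*(l - 2)/(2*l + 1)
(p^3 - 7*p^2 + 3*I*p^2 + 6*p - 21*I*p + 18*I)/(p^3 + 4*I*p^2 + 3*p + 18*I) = (p^2 - 7*p + 6)/(p^2 + I*p + 6)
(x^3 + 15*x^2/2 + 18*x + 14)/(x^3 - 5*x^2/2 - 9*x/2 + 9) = (2*x^2 + 11*x + 14)/(2*x^2 - 9*x + 9)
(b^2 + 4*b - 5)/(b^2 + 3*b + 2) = (b^2 + 4*b - 5)/(b^2 + 3*b + 2)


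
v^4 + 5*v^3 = v^3*(v + 5)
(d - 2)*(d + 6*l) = d^2 + 6*d*l - 2*d - 12*l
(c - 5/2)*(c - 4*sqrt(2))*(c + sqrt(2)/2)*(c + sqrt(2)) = c^4 - 5*sqrt(2)*c^3/2 - 5*c^3/2 - 11*c^2 + 25*sqrt(2)*c^2/4 - 4*sqrt(2)*c + 55*c/2 + 10*sqrt(2)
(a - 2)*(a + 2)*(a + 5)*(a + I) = a^4 + 5*a^3 + I*a^3 - 4*a^2 + 5*I*a^2 - 20*a - 4*I*a - 20*I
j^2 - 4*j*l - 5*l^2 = (j - 5*l)*(j + l)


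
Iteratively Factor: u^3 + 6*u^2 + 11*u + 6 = (u + 3)*(u^2 + 3*u + 2) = (u + 2)*(u + 3)*(u + 1)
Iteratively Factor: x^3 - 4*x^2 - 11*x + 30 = (x - 5)*(x^2 + x - 6) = (x - 5)*(x + 3)*(x - 2)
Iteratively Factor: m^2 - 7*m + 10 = (m - 5)*(m - 2)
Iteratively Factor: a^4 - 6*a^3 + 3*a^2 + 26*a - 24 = (a - 3)*(a^3 - 3*a^2 - 6*a + 8) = (a - 4)*(a - 3)*(a^2 + a - 2) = (a - 4)*(a - 3)*(a - 1)*(a + 2)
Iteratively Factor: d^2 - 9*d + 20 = (d - 5)*(d - 4)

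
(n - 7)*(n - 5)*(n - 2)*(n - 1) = n^4 - 15*n^3 + 73*n^2 - 129*n + 70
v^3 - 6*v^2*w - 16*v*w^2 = v*(v - 8*w)*(v + 2*w)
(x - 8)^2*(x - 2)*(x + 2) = x^4 - 16*x^3 + 60*x^2 + 64*x - 256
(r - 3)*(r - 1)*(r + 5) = r^3 + r^2 - 17*r + 15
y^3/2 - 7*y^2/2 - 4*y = y*(y/2 + 1/2)*(y - 8)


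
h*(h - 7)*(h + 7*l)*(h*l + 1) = h^4*l + 7*h^3*l^2 - 7*h^3*l + h^3 - 49*h^2*l^2 + 7*h^2*l - 7*h^2 - 49*h*l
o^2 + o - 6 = (o - 2)*(o + 3)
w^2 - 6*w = w*(w - 6)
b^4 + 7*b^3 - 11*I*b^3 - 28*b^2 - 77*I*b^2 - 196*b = b*(b + 7)*(b - 7*I)*(b - 4*I)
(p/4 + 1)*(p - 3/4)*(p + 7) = p^3/4 + 41*p^2/16 + 79*p/16 - 21/4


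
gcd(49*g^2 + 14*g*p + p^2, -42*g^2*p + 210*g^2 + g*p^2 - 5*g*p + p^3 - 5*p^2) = 7*g + p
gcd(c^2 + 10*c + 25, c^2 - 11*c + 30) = 1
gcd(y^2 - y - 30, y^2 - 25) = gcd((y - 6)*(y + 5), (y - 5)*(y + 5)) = y + 5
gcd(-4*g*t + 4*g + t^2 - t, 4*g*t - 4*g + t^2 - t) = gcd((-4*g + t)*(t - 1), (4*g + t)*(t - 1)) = t - 1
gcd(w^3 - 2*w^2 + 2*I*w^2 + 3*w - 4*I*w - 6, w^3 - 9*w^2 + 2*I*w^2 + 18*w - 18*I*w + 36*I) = 1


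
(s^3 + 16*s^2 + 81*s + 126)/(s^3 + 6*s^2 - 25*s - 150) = (s^2 + 10*s + 21)/(s^2 - 25)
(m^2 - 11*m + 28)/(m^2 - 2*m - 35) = (m - 4)/(m + 5)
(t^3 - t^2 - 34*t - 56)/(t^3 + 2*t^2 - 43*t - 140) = (t + 2)/(t + 5)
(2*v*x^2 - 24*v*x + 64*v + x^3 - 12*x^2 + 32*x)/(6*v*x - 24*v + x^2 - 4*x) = (2*v*x - 16*v + x^2 - 8*x)/(6*v + x)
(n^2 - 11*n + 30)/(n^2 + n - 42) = (n - 5)/(n + 7)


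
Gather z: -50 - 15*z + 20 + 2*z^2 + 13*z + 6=2*z^2 - 2*z - 24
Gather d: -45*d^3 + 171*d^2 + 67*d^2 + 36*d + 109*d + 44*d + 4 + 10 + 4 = -45*d^3 + 238*d^2 + 189*d + 18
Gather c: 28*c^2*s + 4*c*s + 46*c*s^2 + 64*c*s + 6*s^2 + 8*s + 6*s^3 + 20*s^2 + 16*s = 28*c^2*s + c*(46*s^2 + 68*s) + 6*s^3 + 26*s^2 + 24*s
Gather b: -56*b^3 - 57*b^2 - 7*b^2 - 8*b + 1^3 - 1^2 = -56*b^3 - 64*b^2 - 8*b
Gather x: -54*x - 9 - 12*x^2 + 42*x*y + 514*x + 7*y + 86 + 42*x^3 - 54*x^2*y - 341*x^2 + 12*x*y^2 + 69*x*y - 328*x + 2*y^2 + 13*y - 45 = 42*x^3 + x^2*(-54*y - 353) + x*(12*y^2 + 111*y + 132) + 2*y^2 + 20*y + 32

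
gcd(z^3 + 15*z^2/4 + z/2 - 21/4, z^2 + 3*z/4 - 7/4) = z^2 + 3*z/4 - 7/4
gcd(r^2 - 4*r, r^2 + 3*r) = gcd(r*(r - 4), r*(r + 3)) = r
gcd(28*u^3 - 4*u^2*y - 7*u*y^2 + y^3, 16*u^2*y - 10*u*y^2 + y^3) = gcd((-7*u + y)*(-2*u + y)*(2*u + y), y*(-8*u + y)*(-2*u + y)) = -2*u + y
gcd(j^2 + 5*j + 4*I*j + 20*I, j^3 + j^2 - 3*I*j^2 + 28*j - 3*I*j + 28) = j + 4*I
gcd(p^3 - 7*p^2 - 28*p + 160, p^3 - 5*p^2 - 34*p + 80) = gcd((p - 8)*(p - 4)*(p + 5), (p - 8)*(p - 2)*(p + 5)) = p^2 - 3*p - 40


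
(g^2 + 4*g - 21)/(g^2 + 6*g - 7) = (g - 3)/(g - 1)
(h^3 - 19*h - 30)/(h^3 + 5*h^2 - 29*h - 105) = (h + 2)/(h + 7)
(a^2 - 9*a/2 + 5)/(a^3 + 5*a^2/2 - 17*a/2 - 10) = (a - 2)/(a^2 + 5*a + 4)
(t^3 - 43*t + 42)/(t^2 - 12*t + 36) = (t^2 + 6*t - 7)/(t - 6)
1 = 1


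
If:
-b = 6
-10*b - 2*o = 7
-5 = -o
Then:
No Solution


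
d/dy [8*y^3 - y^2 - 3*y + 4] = 24*y^2 - 2*y - 3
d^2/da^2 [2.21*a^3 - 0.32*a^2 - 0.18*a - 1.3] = 13.26*a - 0.64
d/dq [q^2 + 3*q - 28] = 2*q + 3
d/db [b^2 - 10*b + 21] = 2*b - 10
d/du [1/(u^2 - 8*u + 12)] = 2*(4 - u)/(u^2 - 8*u + 12)^2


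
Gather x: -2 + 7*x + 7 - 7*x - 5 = 0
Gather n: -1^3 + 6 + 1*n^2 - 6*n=n^2 - 6*n + 5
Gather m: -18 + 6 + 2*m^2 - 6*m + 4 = 2*m^2 - 6*m - 8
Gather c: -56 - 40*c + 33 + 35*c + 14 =-5*c - 9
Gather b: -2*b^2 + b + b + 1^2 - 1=-2*b^2 + 2*b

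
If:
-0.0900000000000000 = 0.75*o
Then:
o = -0.12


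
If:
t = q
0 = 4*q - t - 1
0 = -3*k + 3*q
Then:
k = 1/3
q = 1/3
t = 1/3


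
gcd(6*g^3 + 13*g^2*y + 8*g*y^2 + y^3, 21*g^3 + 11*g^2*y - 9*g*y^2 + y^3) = g + y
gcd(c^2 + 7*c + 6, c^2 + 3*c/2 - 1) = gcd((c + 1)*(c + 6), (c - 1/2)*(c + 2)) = 1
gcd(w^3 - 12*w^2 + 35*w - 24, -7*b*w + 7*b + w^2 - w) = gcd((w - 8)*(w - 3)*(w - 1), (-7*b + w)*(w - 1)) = w - 1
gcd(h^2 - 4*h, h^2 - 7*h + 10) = 1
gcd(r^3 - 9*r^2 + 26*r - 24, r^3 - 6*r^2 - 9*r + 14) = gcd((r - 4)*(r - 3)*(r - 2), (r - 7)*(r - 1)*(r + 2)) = 1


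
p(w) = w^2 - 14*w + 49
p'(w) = 2*w - 14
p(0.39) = 43.69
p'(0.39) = -13.22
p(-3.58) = 111.94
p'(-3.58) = -21.16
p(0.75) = 39.06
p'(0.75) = -12.50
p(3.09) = 15.29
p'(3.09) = -7.82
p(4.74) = 5.11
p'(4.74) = -4.52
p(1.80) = 27.04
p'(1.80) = -10.40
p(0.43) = 43.16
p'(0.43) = -13.14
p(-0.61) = 57.91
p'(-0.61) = -15.22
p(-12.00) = 361.00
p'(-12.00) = -38.00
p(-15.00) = 484.00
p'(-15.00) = -44.00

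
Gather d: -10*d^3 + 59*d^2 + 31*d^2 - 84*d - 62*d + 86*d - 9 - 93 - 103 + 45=-10*d^3 + 90*d^2 - 60*d - 160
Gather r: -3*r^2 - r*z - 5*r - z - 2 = -3*r^2 + r*(-z - 5) - z - 2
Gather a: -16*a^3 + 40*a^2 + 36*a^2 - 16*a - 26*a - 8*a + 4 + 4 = -16*a^3 + 76*a^2 - 50*a + 8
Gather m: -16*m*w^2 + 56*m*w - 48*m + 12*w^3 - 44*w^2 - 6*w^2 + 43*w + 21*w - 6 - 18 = m*(-16*w^2 + 56*w - 48) + 12*w^3 - 50*w^2 + 64*w - 24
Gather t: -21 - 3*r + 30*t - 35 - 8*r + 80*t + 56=-11*r + 110*t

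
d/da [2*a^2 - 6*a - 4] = 4*a - 6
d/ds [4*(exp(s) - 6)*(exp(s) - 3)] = (8*exp(s) - 36)*exp(s)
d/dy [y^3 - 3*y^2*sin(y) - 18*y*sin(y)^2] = -3*y^2*cos(y) + 3*y^2 - 6*y*sin(y) - 18*y*sin(2*y) - 18*sin(y)^2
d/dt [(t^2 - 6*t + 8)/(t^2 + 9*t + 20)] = 3*(5*t^2 + 8*t - 64)/(t^4 + 18*t^3 + 121*t^2 + 360*t + 400)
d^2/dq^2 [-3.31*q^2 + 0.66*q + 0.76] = -6.62000000000000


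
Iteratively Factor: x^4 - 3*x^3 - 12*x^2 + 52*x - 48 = (x - 3)*(x^3 - 12*x + 16) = (x - 3)*(x - 2)*(x^2 + 2*x - 8) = (x - 3)*(x - 2)*(x + 4)*(x - 2)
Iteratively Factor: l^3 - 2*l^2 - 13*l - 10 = (l + 1)*(l^2 - 3*l - 10) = (l - 5)*(l + 1)*(l + 2)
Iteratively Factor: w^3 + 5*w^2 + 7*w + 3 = (w + 3)*(w^2 + 2*w + 1) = (w + 1)*(w + 3)*(w + 1)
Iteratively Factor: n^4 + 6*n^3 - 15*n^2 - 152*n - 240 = (n - 5)*(n^3 + 11*n^2 + 40*n + 48) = (n - 5)*(n + 4)*(n^2 + 7*n + 12) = (n - 5)*(n + 4)^2*(n + 3)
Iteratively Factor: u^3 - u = (u + 1)*(u^2 - u) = u*(u + 1)*(u - 1)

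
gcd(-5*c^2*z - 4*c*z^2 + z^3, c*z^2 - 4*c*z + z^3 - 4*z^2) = c*z + z^2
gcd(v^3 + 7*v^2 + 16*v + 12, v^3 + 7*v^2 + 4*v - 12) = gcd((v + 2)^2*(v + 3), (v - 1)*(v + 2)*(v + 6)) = v + 2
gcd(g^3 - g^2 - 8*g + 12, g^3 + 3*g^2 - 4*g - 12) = g^2 + g - 6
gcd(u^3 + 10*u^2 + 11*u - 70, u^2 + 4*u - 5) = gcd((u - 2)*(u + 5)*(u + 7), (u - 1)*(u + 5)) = u + 5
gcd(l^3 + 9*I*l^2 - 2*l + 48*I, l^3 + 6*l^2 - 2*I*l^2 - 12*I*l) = l - 2*I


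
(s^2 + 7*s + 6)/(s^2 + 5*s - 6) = (s + 1)/(s - 1)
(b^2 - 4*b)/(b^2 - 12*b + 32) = b/(b - 8)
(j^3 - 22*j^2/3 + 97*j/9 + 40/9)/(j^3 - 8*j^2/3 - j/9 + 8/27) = 3*(j - 5)/(3*j - 1)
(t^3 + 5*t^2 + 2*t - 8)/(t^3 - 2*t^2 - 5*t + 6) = (t + 4)/(t - 3)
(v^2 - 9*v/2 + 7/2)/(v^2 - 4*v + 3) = (v - 7/2)/(v - 3)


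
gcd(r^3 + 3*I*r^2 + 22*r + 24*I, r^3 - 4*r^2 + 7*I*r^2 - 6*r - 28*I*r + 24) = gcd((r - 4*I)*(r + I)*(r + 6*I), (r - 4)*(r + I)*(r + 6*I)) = r^2 + 7*I*r - 6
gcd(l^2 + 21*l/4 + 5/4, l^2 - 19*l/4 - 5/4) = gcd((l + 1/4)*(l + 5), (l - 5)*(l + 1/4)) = l + 1/4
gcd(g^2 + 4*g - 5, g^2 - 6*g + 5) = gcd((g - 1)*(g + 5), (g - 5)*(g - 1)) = g - 1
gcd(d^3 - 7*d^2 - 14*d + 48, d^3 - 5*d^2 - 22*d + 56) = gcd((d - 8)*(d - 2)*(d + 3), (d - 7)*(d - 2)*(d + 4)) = d - 2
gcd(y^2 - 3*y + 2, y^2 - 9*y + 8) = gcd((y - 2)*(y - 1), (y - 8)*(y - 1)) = y - 1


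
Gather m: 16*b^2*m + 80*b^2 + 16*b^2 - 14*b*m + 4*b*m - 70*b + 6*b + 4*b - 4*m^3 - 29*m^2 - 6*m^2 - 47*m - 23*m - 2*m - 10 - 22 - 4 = 96*b^2 - 60*b - 4*m^3 - 35*m^2 + m*(16*b^2 - 10*b - 72) - 36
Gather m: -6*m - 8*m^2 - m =-8*m^2 - 7*m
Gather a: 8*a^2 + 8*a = 8*a^2 + 8*a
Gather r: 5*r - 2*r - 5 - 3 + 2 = 3*r - 6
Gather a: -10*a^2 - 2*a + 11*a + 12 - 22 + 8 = -10*a^2 + 9*a - 2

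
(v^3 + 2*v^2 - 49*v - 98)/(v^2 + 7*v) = v - 5 - 14/v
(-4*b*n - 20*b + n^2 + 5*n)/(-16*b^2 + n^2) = (n + 5)/(4*b + n)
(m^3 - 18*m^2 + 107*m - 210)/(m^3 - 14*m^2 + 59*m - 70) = (m - 6)/(m - 2)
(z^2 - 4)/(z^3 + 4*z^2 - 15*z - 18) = (z^2 - 4)/(z^3 + 4*z^2 - 15*z - 18)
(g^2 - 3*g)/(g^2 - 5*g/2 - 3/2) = 2*g/(2*g + 1)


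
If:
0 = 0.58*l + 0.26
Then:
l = -0.45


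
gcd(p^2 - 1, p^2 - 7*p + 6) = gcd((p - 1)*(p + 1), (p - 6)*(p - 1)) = p - 1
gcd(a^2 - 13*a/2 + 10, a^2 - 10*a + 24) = a - 4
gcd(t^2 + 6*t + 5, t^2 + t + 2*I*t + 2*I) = t + 1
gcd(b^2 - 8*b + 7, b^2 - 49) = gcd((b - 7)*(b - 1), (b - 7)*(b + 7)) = b - 7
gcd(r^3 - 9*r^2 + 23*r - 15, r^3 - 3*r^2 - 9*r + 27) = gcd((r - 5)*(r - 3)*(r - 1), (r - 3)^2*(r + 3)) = r - 3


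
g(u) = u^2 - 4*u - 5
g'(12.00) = 20.00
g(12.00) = 91.00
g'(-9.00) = -22.00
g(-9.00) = 112.00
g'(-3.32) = -10.64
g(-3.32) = 19.30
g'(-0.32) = -4.64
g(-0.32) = -3.62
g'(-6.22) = -16.44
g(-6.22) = 58.57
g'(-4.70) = -13.40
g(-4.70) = 35.89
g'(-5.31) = -14.62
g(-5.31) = 44.44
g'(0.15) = -3.70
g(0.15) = -5.58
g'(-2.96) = -9.92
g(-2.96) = 15.60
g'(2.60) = 1.20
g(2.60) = -8.64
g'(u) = 2*u - 4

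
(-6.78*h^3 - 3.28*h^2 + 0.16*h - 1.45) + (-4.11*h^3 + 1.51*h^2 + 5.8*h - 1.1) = -10.89*h^3 - 1.77*h^2 + 5.96*h - 2.55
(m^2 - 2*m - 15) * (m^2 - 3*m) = m^4 - 5*m^3 - 9*m^2 + 45*m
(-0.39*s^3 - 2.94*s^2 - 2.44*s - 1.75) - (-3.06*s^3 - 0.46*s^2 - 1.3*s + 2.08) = 2.67*s^3 - 2.48*s^2 - 1.14*s - 3.83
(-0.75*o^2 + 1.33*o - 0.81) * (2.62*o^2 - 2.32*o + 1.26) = -1.965*o^4 + 5.2246*o^3 - 6.1528*o^2 + 3.555*o - 1.0206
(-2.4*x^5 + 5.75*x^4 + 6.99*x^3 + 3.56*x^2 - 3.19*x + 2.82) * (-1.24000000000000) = 2.976*x^5 - 7.13*x^4 - 8.6676*x^3 - 4.4144*x^2 + 3.9556*x - 3.4968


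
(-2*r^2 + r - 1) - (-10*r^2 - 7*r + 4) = 8*r^2 + 8*r - 5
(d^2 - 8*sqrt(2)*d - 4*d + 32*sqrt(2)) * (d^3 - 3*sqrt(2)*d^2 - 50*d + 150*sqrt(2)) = d^5 - 11*sqrt(2)*d^4 - 4*d^4 - 2*d^3 + 44*sqrt(2)*d^3 + 8*d^2 + 550*sqrt(2)*d^2 - 2200*sqrt(2)*d - 2400*d + 9600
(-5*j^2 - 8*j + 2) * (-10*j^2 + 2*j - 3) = 50*j^4 + 70*j^3 - 21*j^2 + 28*j - 6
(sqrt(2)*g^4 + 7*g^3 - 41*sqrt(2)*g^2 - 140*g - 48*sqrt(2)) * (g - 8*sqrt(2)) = sqrt(2)*g^5 - 9*g^4 - 97*sqrt(2)*g^3 + 516*g^2 + 1072*sqrt(2)*g + 768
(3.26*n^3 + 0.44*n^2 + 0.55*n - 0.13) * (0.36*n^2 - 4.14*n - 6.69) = 1.1736*n^5 - 13.338*n^4 - 23.433*n^3 - 5.2674*n^2 - 3.1413*n + 0.8697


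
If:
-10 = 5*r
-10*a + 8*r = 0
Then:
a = -8/5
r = -2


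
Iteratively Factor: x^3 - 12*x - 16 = (x + 2)*(x^2 - 2*x - 8) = (x - 4)*(x + 2)*(x + 2)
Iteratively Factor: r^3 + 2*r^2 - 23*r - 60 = (r + 3)*(r^2 - r - 20) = (r - 5)*(r + 3)*(r + 4)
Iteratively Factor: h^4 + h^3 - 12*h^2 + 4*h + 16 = (h + 1)*(h^3 - 12*h + 16) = (h - 2)*(h + 1)*(h^2 + 2*h - 8) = (h - 2)^2*(h + 1)*(h + 4)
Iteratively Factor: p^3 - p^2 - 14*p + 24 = (p + 4)*(p^2 - 5*p + 6) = (p - 3)*(p + 4)*(p - 2)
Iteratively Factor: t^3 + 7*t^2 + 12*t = (t)*(t^2 + 7*t + 12) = t*(t + 4)*(t + 3)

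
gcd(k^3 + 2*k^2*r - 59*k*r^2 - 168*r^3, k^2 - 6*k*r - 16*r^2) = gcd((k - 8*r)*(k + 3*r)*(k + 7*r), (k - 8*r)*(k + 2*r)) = -k + 8*r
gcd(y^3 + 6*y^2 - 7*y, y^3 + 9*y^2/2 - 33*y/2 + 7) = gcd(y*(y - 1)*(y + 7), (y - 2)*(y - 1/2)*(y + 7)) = y + 7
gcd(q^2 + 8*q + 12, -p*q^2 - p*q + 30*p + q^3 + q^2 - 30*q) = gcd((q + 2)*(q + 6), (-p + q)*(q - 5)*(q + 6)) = q + 6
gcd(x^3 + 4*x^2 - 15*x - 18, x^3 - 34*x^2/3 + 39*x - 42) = x - 3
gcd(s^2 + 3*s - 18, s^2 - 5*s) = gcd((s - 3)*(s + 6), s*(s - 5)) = 1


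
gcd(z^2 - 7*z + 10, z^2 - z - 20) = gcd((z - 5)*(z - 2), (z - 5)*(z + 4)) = z - 5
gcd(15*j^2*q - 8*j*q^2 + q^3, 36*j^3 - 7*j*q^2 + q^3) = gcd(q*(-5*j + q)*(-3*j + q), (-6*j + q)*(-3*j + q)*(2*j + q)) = -3*j + q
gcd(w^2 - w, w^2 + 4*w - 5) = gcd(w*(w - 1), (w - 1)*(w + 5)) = w - 1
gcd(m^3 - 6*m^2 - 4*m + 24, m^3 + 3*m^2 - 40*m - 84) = m^2 - 4*m - 12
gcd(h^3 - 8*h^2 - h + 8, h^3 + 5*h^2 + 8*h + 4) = h + 1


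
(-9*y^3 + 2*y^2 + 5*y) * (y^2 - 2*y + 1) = -9*y^5 + 20*y^4 - 8*y^3 - 8*y^2 + 5*y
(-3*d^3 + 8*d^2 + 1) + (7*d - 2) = -3*d^3 + 8*d^2 + 7*d - 1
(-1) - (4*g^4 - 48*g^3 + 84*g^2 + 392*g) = -4*g^4 + 48*g^3 - 84*g^2 - 392*g - 1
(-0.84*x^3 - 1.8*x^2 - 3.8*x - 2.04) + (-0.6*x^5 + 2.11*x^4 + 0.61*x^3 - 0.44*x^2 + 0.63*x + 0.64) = -0.6*x^5 + 2.11*x^4 - 0.23*x^3 - 2.24*x^2 - 3.17*x - 1.4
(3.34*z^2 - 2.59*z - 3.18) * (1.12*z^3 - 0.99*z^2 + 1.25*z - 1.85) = 3.7408*z^5 - 6.2074*z^4 + 3.1775*z^3 - 6.2683*z^2 + 0.8165*z + 5.883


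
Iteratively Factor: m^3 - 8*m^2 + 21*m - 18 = (m - 3)*(m^2 - 5*m + 6) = (m - 3)*(m - 2)*(m - 3)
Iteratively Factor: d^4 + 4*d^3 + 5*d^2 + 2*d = (d)*(d^3 + 4*d^2 + 5*d + 2) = d*(d + 1)*(d^2 + 3*d + 2) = d*(d + 1)^2*(d + 2)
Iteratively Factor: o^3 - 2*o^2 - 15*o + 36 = (o - 3)*(o^2 + o - 12) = (o - 3)*(o + 4)*(o - 3)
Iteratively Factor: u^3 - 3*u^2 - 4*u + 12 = (u + 2)*(u^2 - 5*u + 6) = (u - 3)*(u + 2)*(u - 2)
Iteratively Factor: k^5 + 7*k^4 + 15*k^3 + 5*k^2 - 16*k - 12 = (k - 1)*(k^4 + 8*k^3 + 23*k^2 + 28*k + 12) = (k - 1)*(k + 2)*(k^3 + 6*k^2 + 11*k + 6) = (k - 1)*(k + 2)*(k + 3)*(k^2 + 3*k + 2) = (k - 1)*(k + 2)^2*(k + 3)*(k + 1)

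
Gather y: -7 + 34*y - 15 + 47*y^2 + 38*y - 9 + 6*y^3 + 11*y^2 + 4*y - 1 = 6*y^3 + 58*y^2 + 76*y - 32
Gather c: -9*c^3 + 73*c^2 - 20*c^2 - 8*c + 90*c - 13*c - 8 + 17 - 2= -9*c^3 + 53*c^2 + 69*c + 7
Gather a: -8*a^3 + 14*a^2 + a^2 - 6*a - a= -8*a^3 + 15*a^2 - 7*a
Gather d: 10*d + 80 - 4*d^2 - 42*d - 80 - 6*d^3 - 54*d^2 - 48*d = -6*d^3 - 58*d^2 - 80*d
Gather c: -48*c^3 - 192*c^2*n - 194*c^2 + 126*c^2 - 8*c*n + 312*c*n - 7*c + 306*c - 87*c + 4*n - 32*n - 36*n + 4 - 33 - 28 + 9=-48*c^3 + c^2*(-192*n - 68) + c*(304*n + 212) - 64*n - 48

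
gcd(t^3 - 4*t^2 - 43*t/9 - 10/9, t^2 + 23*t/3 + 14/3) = t + 2/3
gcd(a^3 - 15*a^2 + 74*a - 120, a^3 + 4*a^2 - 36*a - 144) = a - 6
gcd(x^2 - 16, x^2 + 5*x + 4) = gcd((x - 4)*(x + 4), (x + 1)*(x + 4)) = x + 4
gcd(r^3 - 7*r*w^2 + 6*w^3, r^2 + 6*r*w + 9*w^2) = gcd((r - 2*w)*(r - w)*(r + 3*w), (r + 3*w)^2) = r + 3*w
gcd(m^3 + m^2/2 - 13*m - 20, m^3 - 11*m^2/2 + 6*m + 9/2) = 1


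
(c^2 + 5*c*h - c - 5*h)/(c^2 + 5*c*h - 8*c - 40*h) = (c - 1)/(c - 8)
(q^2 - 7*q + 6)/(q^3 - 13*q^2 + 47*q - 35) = (q - 6)/(q^2 - 12*q + 35)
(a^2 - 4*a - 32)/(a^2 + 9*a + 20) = (a - 8)/(a + 5)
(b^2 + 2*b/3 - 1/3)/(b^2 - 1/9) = 3*(b + 1)/(3*b + 1)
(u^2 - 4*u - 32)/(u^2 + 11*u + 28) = (u - 8)/(u + 7)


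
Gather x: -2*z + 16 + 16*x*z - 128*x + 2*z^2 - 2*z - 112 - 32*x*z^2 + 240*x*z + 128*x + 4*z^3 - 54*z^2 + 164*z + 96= x*(-32*z^2 + 256*z) + 4*z^3 - 52*z^2 + 160*z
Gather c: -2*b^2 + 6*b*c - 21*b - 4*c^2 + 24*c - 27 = -2*b^2 - 21*b - 4*c^2 + c*(6*b + 24) - 27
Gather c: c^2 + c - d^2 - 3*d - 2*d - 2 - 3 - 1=c^2 + c - d^2 - 5*d - 6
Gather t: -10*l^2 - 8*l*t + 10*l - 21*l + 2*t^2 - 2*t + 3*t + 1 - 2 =-10*l^2 - 11*l + 2*t^2 + t*(1 - 8*l) - 1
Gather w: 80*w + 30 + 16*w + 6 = 96*w + 36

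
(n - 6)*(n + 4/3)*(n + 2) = n^3 - 8*n^2/3 - 52*n/3 - 16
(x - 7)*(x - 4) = x^2 - 11*x + 28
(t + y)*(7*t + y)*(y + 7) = 7*t^2*y + 49*t^2 + 8*t*y^2 + 56*t*y + y^3 + 7*y^2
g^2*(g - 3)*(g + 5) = g^4 + 2*g^3 - 15*g^2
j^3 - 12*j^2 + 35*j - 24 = (j - 8)*(j - 3)*(j - 1)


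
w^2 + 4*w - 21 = (w - 3)*(w + 7)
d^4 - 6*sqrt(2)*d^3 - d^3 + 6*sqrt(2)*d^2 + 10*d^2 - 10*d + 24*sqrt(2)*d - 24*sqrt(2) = (d - 1)*(d - 4*sqrt(2))*(d - 3*sqrt(2))*(d + sqrt(2))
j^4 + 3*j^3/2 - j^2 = j^2*(j - 1/2)*(j + 2)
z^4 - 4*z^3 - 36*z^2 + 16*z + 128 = (z - 8)*(z - 2)*(z + 2)*(z + 4)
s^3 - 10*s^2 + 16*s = s*(s - 8)*(s - 2)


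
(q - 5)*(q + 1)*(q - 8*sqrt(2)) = q^3 - 8*sqrt(2)*q^2 - 4*q^2 - 5*q + 32*sqrt(2)*q + 40*sqrt(2)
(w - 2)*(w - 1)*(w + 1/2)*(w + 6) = w^4 + 7*w^3/2 - 29*w^2/2 + 4*w + 6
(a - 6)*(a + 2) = a^2 - 4*a - 12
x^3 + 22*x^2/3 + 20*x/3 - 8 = (x - 2/3)*(x + 2)*(x + 6)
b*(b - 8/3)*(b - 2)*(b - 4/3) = b^4 - 6*b^3 + 104*b^2/9 - 64*b/9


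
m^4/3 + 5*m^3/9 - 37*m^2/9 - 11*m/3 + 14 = (m/3 + 1)*(m - 7/3)*(m - 2)*(m + 3)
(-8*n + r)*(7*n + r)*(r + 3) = -56*n^2*r - 168*n^2 - n*r^2 - 3*n*r + r^3 + 3*r^2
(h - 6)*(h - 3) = h^2 - 9*h + 18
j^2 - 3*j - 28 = (j - 7)*(j + 4)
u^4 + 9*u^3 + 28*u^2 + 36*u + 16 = (u + 1)*(u + 2)^2*(u + 4)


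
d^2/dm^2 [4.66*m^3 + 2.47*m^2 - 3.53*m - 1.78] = 27.96*m + 4.94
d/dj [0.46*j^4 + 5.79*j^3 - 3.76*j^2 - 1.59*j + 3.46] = 1.84*j^3 + 17.37*j^2 - 7.52*j - 1.59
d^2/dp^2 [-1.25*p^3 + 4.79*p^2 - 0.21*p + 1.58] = 9.58 - 7.5*p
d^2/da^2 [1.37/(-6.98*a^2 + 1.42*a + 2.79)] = (-133.493896*a^2 + 27.157784*a + 1.37*(13.96*a - 1.42)*(27.92*a - 2.84) + 53.359308)/(-6.98*a^2 + 1.42*a + 2.79)^3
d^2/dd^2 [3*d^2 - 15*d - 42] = 6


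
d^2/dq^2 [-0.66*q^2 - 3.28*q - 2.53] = -1.32000000000000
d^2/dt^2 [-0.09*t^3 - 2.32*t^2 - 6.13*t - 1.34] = -0.54*t - 4.64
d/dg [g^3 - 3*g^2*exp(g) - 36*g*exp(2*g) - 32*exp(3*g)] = -3*g^2*exp(g) + 3*g^2 - 72*g*exp(2*g) - 6*g*exp(g) - 96*exp(3*g) - 36*exp(2*g)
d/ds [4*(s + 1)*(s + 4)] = 8*s + 20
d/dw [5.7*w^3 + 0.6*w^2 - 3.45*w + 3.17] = 17.1*w^2 + 1.2*w - 3.45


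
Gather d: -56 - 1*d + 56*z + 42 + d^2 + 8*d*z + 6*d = d^2 + d*(8*z + 5) + 56*z - 14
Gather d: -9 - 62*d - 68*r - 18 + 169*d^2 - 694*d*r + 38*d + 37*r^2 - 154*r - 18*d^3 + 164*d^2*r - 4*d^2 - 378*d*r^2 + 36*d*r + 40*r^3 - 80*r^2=-18*d^3 + d^2*(164*r + 165) + d*(-378*r^2 - 658*r - 24) + 40*r^3 - 43*r^2 - 222*r - 27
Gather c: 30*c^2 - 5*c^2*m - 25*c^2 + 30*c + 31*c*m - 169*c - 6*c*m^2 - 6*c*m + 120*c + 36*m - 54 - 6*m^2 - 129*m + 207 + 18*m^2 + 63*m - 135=c^2*(5 - 5*m) + c*(-6*m^2 + 25*m - 19) + 12*m^2 - 30*m + 18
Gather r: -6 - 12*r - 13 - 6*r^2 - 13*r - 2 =-6*r^2 - 25*r - 21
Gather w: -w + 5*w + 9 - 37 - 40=4*w - 68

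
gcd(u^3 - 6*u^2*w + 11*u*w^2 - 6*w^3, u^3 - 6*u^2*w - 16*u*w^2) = 1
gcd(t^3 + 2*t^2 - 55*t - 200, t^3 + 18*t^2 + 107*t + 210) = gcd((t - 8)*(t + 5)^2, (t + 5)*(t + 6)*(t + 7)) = t + 5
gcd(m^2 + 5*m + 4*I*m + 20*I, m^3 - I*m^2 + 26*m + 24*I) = m + 4*I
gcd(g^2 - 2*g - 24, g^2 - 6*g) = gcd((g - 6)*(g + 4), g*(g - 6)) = g - 6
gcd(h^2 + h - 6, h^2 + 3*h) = h + 3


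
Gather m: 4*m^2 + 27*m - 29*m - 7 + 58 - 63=4*m^2 - 2*m - 12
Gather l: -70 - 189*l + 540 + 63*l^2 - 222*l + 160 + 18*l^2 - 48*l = 81*l^2 - 459*l + 630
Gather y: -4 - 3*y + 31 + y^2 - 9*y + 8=y^2 - 12*y + 35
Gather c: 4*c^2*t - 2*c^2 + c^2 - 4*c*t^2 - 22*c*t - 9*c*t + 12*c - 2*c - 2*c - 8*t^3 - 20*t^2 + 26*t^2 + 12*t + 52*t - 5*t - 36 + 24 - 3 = c^2*(4*t - 1) + c*(-4*t^2 - 31*t + 8) - 8*t^3 + 6*t^2 + 59*t - 15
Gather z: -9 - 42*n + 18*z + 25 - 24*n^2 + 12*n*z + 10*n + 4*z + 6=-24*n^2 - 32*n + z*(12*n + 22) + 22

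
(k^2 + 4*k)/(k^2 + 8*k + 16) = k/(k + 4)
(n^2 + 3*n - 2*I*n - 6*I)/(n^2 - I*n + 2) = (n + 3)/(n + I)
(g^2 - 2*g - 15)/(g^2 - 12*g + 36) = (g^2 - 2*g - 15)/(g^2 - 12*g + 36)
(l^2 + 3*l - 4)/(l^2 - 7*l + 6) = (l + 4)/(l - 6)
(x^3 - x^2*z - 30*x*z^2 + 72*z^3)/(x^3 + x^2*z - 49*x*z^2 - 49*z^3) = (x^3 - x^2*z - 30*x*z^2 + 72*z^3)/(x^3 + x^2*z - 49*x*z^2 - 49*z^3)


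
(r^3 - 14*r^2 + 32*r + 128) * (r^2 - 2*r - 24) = r^5 - 16*r^4 + 36*r^3 + 400*r^2 - 1024*r - 3072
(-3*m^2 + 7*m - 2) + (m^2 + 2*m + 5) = -2*m^2 + 9*m + 3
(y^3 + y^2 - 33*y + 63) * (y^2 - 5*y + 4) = y^5 - 4*y^4 - 34*y^3 + 232*y^2 - 447*y + 252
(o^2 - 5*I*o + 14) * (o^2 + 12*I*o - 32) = o^4 + 7*I*o^3 + 42*o^2 + 328*I*o - 448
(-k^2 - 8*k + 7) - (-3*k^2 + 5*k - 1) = 2*k^2 - 13*k + 8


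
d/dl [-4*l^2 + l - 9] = 1 - 8*l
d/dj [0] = 0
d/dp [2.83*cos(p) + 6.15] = -2.83*sin(p)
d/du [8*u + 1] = 8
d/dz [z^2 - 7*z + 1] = 2*z - 7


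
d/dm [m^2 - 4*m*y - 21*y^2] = 2*m - 4*y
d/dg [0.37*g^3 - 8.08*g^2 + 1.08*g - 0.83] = 1.11*g^2 - 16.16*g + 1.08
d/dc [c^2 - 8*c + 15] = 2*c - 8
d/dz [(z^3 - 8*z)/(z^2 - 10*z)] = (z^2 - 20*z + 8)/(z^2 - 20*z + 100)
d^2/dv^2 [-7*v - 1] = 0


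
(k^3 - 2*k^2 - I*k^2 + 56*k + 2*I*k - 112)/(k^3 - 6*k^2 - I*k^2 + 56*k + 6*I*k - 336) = (k - 2)/(k - 6)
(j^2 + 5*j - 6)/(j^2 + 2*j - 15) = (j^2 + 5*j - 6)/(j^2 + 2*j - 15)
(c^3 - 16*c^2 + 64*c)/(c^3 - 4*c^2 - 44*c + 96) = c*(c - 8)/(c^2 + 4*c - 12)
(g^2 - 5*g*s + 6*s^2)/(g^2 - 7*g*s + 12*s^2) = (-g + 2*s)/(-g + 4*s)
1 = 1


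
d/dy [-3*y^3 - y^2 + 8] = y*(-9*y - 2)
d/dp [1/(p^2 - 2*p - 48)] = 2*(1 - p)/(-p^2 + 2*p + 48)^2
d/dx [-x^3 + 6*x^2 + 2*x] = -3*x^2 + 12*x + 2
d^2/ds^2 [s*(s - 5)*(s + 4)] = 6*s - 2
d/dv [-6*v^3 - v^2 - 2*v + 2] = -18*v^2 - 2*v - 2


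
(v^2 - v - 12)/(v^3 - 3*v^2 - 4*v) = (v + 3)/(v*(v + 1))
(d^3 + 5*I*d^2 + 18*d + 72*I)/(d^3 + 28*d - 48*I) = (d + 3*I)/(d - 2*I)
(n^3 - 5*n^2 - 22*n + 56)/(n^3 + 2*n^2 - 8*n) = (n - 7)/n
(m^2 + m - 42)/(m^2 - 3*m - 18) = (m + 7)/(m + 3)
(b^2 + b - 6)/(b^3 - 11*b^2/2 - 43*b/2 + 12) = 2*(b - 2)/(2*b^2 - 17*b + 8)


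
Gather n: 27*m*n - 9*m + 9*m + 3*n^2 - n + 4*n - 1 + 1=3*n^2 + n*(27*m + 3)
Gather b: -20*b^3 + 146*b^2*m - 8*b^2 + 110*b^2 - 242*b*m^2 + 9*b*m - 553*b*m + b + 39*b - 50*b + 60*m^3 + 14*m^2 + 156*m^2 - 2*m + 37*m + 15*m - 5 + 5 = -20*b^3 + b^2*(146*m + 102) + b*(-242*m^2 - 544*m - 10) + 60*m^3 + 170*m^2 + 50*m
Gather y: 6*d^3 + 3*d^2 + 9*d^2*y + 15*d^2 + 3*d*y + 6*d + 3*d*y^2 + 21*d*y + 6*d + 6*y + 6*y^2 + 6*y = 6*d^3 + 18*d^2 + 12*d + y^2*(3*d + 6) + y*(9*d^2 + 24*d + 12)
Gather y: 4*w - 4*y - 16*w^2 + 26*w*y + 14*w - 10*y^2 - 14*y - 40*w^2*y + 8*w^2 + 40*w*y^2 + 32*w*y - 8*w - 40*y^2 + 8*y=-8*w^2 + 10*w + y^2*(40*w - 50) + y*(-40*w^2 + 58*w - 10)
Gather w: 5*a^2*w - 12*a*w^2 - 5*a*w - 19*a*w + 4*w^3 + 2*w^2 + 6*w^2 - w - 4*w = 4*w^3 + w^2*(8 - 12*a) + w*(5*a^2 - 24*a - 5)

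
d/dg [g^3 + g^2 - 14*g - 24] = 3*g^2 + 2*g - 14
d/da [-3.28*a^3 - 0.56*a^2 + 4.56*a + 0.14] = -9.84*a^2 - 1.12*a + 4.56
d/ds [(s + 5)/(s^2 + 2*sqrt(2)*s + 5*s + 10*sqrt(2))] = -1/(s^2 + 4*sqrt(2)*s + 8)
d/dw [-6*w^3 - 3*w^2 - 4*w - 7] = -18*w^2 - 6*w - 4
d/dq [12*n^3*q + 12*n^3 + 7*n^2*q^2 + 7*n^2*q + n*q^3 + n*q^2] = n*(12*n^2 + 14*n*q + 7*n + 3*q^2 + 2*q)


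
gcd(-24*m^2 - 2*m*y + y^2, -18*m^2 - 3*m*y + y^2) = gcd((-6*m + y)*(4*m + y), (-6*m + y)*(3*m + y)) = -6*m + y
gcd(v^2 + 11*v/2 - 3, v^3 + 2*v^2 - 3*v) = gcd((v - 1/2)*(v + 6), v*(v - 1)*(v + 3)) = 1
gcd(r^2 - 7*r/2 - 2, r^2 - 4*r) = r - 4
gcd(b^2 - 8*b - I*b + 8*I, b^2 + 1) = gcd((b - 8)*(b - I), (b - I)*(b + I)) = b - I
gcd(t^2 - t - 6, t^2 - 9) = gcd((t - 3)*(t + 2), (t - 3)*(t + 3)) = t - 3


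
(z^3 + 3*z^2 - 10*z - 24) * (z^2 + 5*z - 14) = z^5 + 8*z^4 - 9*z^3 - 116*z^2 + 20*z + 336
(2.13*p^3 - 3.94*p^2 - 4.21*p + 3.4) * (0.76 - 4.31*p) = -9.1803*p^4 + 18.6002*p^3 + 15.1507*p^2 - 17.8536*p + 2.584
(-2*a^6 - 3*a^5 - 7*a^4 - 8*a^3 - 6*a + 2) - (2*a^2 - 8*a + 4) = -2*a^6 - 3*a^5 - 7*a^4 - 8*a^3 - 2*a^2 + 2*a - 2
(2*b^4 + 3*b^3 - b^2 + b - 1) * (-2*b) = -4*b^5 - 6*b^4 + 2*b^3 - 2*b^2 + 2*b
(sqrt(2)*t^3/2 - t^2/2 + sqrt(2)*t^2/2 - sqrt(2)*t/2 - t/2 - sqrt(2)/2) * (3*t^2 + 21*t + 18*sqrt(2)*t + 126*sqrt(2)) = 3*sqrt(2)*t^5/2 + 33*t^4/2 + 12*sqrt(2)*t^4 + 132*t^3 - 84*sqrt(2)*t^2 + 195*t^2/2 - 144*t - 147*sqrt(2)*t/2 - 126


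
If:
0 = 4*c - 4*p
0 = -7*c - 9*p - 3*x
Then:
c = -3*x/16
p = -3*x/16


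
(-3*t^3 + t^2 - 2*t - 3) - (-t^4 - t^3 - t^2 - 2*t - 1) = t^4 - 2*t^3 + 2*t^2 - 2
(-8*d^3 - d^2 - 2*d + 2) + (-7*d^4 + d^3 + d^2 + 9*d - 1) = -7*d^4 - 7*d^3 + 7*d + 1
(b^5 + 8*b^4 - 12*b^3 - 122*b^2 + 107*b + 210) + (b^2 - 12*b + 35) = b^5 + 8*b^4 - 12*b^3 - 121*b^2 + 95*b + 245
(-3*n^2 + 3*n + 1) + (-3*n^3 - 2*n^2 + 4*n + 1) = -3*n^3 - 5*n^2 + 7*n + 2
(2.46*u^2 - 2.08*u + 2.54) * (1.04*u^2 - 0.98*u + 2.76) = 2.5584*u^4 - 4.574*u^3 + 11.4696*u^2 - 8.23*u + 7.0104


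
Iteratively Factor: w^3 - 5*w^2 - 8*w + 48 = (w - 4)*(w^2 - w - 12) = (w - 4)*(w + 3)*(w - 4)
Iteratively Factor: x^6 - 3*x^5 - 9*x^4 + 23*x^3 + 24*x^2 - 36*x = (x + 2)*(x^5 - 5*x^4 + x^3 + 21*x^2 - 18*x) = (x - 1)*(x + 2)*(x^4 - 4*x^3 - 3*x^2 + 18*x) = x*(x - 1)*(x + 2)*(x^3 - 4*x^2 - 3*x + 18) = x*(x - 1)*(x + 2)^2*(x^2 - 6*x + 9) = x*(x - 3)*(x - 1)*(x + 2)^2*(x - 3)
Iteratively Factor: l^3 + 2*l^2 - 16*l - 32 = (l - 4)*(l^2 + 6*l + 8) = (l - 4)*(l + 4)*(l + 2)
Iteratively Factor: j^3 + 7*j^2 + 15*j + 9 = (j + 3)*(j^2 + 4*j + 3) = (j + 3)^2*(j + 1)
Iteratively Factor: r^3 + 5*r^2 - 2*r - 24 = (r + 3)*(r^2 + 2*r - 8) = (r + 3)*(r + 4)*(r - 2)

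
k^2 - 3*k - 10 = (k - 5)*(k + 2)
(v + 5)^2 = v^2 + 10*v + 25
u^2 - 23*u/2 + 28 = (u - 8)*(u - 7/2)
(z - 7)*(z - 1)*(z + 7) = z^3 - z^2 - 49*z + 49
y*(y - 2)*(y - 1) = y^3 - 3*y^2 + 2*y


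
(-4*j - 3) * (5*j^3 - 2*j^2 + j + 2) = -20*j^4 - 7*j^3 + 2*j^2 - 11*j - 6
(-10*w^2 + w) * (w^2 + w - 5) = -10*w^4 - 9*w^3 + 51*w^2 - 5*w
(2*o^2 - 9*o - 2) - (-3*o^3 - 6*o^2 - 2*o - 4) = 3*o^3 + 8*o^2 - 7*o + 2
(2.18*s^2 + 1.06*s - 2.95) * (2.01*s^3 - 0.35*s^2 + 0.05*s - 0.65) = 4.3818*s^5 + 1.3676*s^4 - 6.1915*s^3 - 0.3315*s^2 - 0.8365*s + 1.9175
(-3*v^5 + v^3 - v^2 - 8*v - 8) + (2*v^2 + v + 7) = -3*v^5 + v^3 + v^2 - 7*v - 1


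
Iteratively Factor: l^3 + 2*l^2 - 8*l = (l)*(l^2 + 2*l - 8) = l*(l - 2)*(l + 4)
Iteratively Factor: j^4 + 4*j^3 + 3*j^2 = (j + 3)*(j^3 + j^2) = j*(j + 3)*(j^2 + j) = j*(j + 1)*(j + 3)*(j)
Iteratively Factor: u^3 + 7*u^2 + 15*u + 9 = (u + 3)*(u^2 + 4*u + 3) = (u + 1)*(u + 3)*(u + 3)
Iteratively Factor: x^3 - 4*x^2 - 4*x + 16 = (x - 4)*(x^2 - 4) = (x - 4)*(x + 2)*(x - 2)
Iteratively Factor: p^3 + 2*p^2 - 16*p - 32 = (p - 4)*(p^2 + 6*p + 8) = (p - 4)*(p + 4)*(p + 2)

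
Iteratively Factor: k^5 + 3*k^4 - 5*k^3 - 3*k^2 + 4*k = (k - 1)*(k^4 + 4*k^3 - k^2 - 4*k) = k*(k - 1)*(k^3 + 4*k^2 - k - 4) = k*(k - 1)^2*(k^2 + 5*k + 4) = k*(k - 1)^2*(k + 4)*(k + 1)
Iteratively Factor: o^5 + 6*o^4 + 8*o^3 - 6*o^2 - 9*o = (o)*(o^4 + 6*o^3 + 8*o^2 - 6*o - 9) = o*(o + 3)*(o^3 + 3*o^2 - o - 3) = o*(o + 3)^2*(o^2 - 1) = o*(o - 1)*(o + 3)^2*(o + 1)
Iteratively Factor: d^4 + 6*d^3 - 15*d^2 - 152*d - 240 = (d - 5)*(d^3 + 11*d^2 + 40*d + 48) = (d - 5)*(d + 4)*(d^2 + 7*d + 12) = (d - 5)*(d + 3)*(d + 4)*(d + 4)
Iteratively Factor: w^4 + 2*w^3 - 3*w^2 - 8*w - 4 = (w - 2)*(w^3 + 4*w^2 + 5*w + 2) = (w - 2)*(w + 1)*(w^2 + 3*w + 2) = (w - 2)*(w + 1)^2*(w + 2)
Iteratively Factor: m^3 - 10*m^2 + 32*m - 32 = (m - 2)*(m^2 - 8*m + 16) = (m - 4)*(m - 2)*(m - 4)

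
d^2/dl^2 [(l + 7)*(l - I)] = 2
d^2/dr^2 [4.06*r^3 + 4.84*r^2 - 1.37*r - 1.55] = 24.36*r + 9.68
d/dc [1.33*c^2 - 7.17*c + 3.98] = 2.66*c - 7.17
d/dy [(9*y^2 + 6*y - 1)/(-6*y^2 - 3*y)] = (3*y^2 - 4*y - 1)/(3*y^2*(4*y^2 + 4*y + 1))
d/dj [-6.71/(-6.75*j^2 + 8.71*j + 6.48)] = (58.4441 - 90.585*j)/(-6.75*j^2 + 8.71*j + 6.48)^2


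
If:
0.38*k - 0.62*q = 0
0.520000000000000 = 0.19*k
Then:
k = 2.74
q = 1.68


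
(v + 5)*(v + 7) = v^2 + 12*v + 35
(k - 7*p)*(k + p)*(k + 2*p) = k^3 - 4*k^2*p - 19*k*p^2 - 14*p^3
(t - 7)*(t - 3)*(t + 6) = t^3 - 4*t^2 - 39*t + 126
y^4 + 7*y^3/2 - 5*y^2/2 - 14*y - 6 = (y - 2)*(y + 1/2)*(y + 2)*(y + 3)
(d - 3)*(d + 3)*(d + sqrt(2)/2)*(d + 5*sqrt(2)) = d^4 + 11*sqrt(2)*d^3/2 - 4*d^2 - 99*sqrt(2)*d/2 - 45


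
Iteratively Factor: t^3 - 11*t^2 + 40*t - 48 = (t - 3)*(t^2 - 8*t + 16) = (t - 4)*(t - 3)*(t - 4)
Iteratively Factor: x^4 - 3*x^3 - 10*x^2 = (x)*(x^3 - 3*x^2 - 10*x) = x*(x + 2)*(x^2 - 5*x) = x*(x - 5)*(x + 2)*(x)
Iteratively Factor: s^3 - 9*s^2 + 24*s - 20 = (s - 2)*(s^2 - 7*s + 10) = (s - 5)*(s - 2)*(s - 2)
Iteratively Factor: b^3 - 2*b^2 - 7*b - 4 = (b + 1)*(b^2 - 3*b - 4) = (b + 1)^2*(b - 4)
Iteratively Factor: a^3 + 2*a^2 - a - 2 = (a + 2)*(a^2 - 1) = (a - 1)*(a + 2)*(a + 1)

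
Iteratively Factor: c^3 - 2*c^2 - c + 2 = (c - 2)*(c^2 - 1) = (c - 2)*(c - 1)*(c + 1)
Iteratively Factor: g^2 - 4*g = (g)*(g - 4)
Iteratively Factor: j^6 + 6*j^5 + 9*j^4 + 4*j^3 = (j)*(j^5 + 6*j^4 + 9*j^3 + 4*j^2) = j^2*(j^4 + 6*j^3 + 9*j^2 + 4*j) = j^2*(j + 1)*(j^3 + 5*j^2 + 4*j) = j^3*(j + 1)*(j^2 + 5*j + 4) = j^3*(j + 1)^2*(j + 4)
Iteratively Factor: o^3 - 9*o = (o)*(o^2 - 9) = o*(o + 3)*(o - 3)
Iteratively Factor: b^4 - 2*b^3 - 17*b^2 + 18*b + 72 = (b + 2)*(b^3 - 4*b^2 - 9*b + 36) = (b + 2)*(b + 3)*(b^2 - 7*b + 12) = (b - 3)*(b + 2)*(b + 3)*(b - 4)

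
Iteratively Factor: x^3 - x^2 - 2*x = (x + 1)*(x^2 - 2*x) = x*(x + 1)*(x - 2)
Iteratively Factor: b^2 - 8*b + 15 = (b - 3)*(b - 5)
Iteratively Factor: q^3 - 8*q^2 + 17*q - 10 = (q - 5)*(q^2 - 3*q + 2) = (q - 5)*(q - 1)*(q - 2)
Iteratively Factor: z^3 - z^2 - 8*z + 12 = (z + 3)*(z^2 - 4*z + 4) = (z - 2)*(z + 3)*(z - 2)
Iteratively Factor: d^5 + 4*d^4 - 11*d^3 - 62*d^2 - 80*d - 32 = (d + 1)*(d^4 + 3*d^3 - 14*d^2 - 48*d - 32) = (d + 1)*(d + 2)*(d^3 + d^2 - 16*d - 16) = (d + 1)^2*(d + 2)*(d^2 - 16) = (d - 4)*(d + 1)^2*(d + 2)*(d + 4)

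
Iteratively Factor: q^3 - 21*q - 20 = (q + 4)*(q^2 - 4*q - 5) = (q - 5)*(q + 4)*(q + 1)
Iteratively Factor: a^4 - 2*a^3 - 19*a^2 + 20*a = (a - 5)*(a^3 + 3*a^2 - 4*a) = (a - 5)*(a + 4)*(a^2 - a) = (a - 5)*(a - 1)*(a + 4)*(a)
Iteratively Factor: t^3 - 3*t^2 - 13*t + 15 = (t + 3)*(t^2 - 6*t + 5) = (t - 1)*(t + 3)*(t - 5)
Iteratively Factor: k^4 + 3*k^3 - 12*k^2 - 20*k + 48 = (k - 2)*(k^3 + 5*k^2 - 2*k - 24) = (k - 2)*(k + 4)*(k^2 + k - 6) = (k - 2)^2*(k + 4)*(k + 3)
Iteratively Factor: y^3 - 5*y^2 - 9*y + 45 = (y - 5)*(y^2 - 9) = (y - 5)*(y - 3)*(y + 3)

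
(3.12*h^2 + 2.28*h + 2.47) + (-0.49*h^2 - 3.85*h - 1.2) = 2.63*h^2 - 1.57*h + 1.27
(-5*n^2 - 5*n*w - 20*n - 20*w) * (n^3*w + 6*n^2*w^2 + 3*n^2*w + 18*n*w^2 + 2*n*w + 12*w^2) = -5*n^5*w - 35*n^4*w^2 - 35*n^4*w - 30*n^3*w^3 - 245*n^3*w^2 - 70*n^3*w - 210*n^2*w^3 - 490*n^2*w^2 - 40*n^2*w - 420*n*w^3 - 280*n*w^2 - 240*w^3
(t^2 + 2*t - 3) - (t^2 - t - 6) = 3*t + 3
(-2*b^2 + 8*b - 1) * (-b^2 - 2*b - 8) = 2*b^4 - 4*b^3 + b^2 - 62*b + 8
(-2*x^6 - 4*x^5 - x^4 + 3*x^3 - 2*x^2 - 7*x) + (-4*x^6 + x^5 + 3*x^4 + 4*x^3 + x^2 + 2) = -6*x^6 - 3*x^5 + 2*x^4 + 7*x^3 - x^2 - 7*x + 2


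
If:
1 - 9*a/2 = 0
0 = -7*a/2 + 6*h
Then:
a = 2/9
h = 7/54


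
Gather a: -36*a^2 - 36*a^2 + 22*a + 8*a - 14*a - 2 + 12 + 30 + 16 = -72*a^2 + 16*a + 56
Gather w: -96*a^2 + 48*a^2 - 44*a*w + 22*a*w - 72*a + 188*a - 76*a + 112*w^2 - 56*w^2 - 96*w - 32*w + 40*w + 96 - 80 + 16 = -48*a^2 + 40*a + 56*w^2 + w*(-22*a - 88) + 32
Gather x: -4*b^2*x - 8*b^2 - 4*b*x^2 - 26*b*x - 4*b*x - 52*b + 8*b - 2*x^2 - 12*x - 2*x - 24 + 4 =-8*b^2 - 44*b + x^2*(-4*b - 2) + x*(-4*b^2 - 30*b - 14) - 20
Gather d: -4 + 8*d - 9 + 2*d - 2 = 10*d - 15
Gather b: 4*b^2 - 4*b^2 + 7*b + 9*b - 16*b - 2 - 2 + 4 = 0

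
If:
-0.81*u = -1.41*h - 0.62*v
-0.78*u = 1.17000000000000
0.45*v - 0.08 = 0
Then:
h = -0.94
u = -1.50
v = 0.18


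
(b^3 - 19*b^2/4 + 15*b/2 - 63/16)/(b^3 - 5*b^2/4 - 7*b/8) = (4*b^2 - 12*b + 9)/(2*b*(2*b + 1))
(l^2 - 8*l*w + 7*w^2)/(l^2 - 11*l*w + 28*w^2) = (-l + w)/(-l + 4*w)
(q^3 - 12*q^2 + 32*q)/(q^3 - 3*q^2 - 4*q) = (q - 8)/(q + 1)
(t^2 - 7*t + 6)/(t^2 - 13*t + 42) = (t - 1)/(t - 7)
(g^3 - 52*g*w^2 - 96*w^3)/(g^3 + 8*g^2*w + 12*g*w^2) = (g - 8*w)/g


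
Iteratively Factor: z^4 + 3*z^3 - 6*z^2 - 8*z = (z)*(z^3 + 3*z^2 - 6*z - 8) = z*(z + 4)*(z^2 - z - 2) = z*(z - 2)*(z + 4)*(z + 1)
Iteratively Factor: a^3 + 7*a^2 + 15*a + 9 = (a + 3)*(a^2 + 4*a + 3) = (a + 1)*(a + 3)*(a + 3)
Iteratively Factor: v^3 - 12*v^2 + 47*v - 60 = (v - 3)*(v^2 - 9*v + 20) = (v - 5)*(v - 3)*(v - 4)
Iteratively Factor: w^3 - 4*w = (w + 2)*(w^2 - 2*w) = (w - 2)*(w + 2)*(w)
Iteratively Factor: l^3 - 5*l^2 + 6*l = (l - 3)*(l^2 - 2*l) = (l - 3)*(l - 2)*(l)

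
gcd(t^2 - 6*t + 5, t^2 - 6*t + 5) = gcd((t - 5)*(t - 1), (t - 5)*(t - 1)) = t^2 - 6*t + 5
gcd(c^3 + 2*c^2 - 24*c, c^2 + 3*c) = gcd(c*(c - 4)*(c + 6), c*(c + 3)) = c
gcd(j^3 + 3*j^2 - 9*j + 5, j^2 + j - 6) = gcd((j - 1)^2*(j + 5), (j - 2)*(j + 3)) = 1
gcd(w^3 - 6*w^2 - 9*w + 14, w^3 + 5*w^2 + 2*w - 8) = w^2 + w - 2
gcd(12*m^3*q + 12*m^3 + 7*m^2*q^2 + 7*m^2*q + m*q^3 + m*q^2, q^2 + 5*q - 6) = 1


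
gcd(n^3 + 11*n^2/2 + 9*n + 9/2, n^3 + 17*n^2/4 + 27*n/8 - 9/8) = n^2 + 9*n/2 + 9/2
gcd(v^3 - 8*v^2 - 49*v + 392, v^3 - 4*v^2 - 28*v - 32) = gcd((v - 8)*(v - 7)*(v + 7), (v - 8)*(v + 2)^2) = v - 8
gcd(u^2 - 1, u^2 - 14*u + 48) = 1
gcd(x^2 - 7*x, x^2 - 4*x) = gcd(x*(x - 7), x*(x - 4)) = x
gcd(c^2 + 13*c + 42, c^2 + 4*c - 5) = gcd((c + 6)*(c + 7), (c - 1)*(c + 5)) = 1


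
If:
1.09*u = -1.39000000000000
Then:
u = -1.28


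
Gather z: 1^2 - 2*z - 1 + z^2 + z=z^2 - z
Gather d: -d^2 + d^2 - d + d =0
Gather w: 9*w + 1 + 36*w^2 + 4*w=36*w^2 + 13*w + 1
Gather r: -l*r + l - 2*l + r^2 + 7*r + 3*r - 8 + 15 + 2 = -l + r^2 + r*(10 - l) + 9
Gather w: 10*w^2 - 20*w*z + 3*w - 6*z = 10*w^2 + w*(3 - 20*z) - 6*z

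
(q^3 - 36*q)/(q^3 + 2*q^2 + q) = (q^2 - 36)/(q^2 + 2*q + 1)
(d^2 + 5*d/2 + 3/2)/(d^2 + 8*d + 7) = (d + 3/2)/(d + 7)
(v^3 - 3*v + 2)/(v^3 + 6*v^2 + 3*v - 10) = (v - 1)/(v + 5)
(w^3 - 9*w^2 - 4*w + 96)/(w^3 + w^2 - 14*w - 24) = (w - 8)/(w + 2)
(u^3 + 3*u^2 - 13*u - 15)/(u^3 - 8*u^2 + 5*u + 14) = (u^2 + 2*u - 15)/(u^2 - 9*u + 14)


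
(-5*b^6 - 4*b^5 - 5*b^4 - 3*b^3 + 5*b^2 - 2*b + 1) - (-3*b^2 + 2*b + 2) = -5*b^6 - 4*b^5 - 5*b^4 - 3*b^3 + 8*b^2 - 4*b - 1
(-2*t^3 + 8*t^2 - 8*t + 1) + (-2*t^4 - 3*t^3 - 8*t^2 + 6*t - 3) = -2*t^4 - 5*t^3 - 2*t - 2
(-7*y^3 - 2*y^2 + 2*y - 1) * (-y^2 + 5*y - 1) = 7*y^5 - 33*y^4 - 5*y^3 + 13*y^2 - 7*y + 1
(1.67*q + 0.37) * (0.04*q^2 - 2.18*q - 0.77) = 0.0668*q^3 - 3.6258*q^2 - 2.0925*q - 0.2849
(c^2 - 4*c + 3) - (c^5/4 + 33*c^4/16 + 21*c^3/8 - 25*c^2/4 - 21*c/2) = -c^5/4 - 33*c^4/16 - 21*c^3/8 + 29*c^2/4 + 13*c/2 + 3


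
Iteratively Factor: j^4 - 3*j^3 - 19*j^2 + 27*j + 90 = (j + 3)*(j^3 - 6*j^2 - j + 30) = (j - 5)*(j + 3)*(j^2 - j - 6) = (j - 5)*(j - 3)*(j + 3)*(j + 2)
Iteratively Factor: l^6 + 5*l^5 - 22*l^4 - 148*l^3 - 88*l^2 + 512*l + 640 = (l + 4)*(l^5 + l^4 - 26*l^3 - 44*l^2 + 88*l + 160) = (l + 2)*(l + 4)*(l^4 - l^3 - 24*l^2 + 4*l + 80) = (l - 2)*(l + 2)*(l + 4)*(l^3 + l^2 - 22*l - 40) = (l - 2)*(l + 2)^2*(l + 4)*(l^2 - l - 20) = (l - 5)*(l - 2)*(l + 2)^2*(l + 4)*(l + 4)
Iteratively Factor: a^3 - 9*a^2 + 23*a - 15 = (a - 5)*(a^2 - 4*a + 3) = (a - 5)*(a - 1)*(a - 3)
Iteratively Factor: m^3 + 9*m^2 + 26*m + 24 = (m + 3)*(m^2 + 6*m + 8) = (m + 3)*(m + 4)*(m + 2)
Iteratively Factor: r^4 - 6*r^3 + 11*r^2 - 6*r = (r)*(r^3 - 6*r^2 + 11*r - 6) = r*(r - 3)*(r^2 - 3*r + 2) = r*(r - 3)*(r - 2)*(r - 1)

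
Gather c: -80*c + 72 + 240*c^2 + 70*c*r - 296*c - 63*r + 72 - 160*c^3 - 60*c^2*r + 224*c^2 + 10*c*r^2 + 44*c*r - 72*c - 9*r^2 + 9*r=-160*c^3 + c^2*(464 - 60*r) + c*(10*r^2 + 114*r - 448) - 9*r^2 - 54*r + 144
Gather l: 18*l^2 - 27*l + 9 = 18*l^2 - 27*l + 9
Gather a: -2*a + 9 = 9 - 2*a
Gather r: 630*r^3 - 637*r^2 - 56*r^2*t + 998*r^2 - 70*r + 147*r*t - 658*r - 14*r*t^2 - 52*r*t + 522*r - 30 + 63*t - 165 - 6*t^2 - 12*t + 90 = 630*r^3 + r^2*(361 - 56*t) + r*(-14*t^2 + 95*t - 206) - 6*t^2 + 51*t - 105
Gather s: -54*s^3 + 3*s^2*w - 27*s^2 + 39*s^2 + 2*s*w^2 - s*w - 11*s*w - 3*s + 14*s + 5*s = -54*s^3 + s^2*(3*w + 12) + s*(2*w^2 - 12*w + 16)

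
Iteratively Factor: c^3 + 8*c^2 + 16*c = (c + 4)*(c^2 + 4*c) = c*(c + 4)*(c + 4)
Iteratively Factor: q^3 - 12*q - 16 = (q - 4)*(q^2 + 4*q + 4) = (q - 4)*(q + 2)*(q + 2)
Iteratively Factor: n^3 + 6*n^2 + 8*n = (n + 2)*(n^2 + 4*n) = (n + 2)*(n + 4)*(n)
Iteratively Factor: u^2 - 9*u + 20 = (u - 4)*(u - 5)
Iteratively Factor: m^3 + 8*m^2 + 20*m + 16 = (m + 2)*(m^2 + 6*m + 8) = (m + 2)^2*(m + 4)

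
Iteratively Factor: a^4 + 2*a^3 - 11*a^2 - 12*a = (a)*(a^3 + 2*a^2 - 11*a - 12) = a*(a - 3)*(a^2 + 5*a + 4) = a*(a - 3)*(a + 1)*(a + 4)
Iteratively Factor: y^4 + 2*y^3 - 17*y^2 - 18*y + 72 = (y - 2)*(y^3 + 4*y^2 - 9*y - 36) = (y - 3)*(y - 2)*(y^2 + 7*y + 12) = (y - 3)*(y - 2)*(y + 3)*(y + 4)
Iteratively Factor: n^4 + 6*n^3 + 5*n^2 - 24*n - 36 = (n + 3)*(n^3 + 3*n^2 - 4*n - 12) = (n + 3)^2*(n^2 - 4) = (n + 2)*(n + 3)^2*(n - 2)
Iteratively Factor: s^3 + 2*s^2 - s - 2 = (s - 1)*(s^2 + 3*s + 2) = (s - 1)*(s + 1)*(s + 2)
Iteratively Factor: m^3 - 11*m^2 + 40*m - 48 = (m - 3)*(m^2 - 8*m + 16) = (m - 4)*(m - 3)*(m - 4)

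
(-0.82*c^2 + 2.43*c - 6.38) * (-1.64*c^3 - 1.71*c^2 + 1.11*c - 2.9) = 1.3448*c^5 - 2.583*c^4 + 5.3977*c^3 + 15.9851*c^2 - 14.1288*c + 18.502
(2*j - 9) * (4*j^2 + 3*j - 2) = 8*j^3 - 30*j^2 - 31*j + 18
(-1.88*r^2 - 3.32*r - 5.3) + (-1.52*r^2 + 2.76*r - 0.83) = -3.4*r^2 - 0.56*r - 6.13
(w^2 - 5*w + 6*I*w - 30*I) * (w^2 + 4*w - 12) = w^4 - w^3 + 6*I*w^3 - 32*w^2 - 6*I*w^2 + 60*w - 192*I*w + 360*I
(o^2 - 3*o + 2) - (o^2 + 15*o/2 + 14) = -21*o/2 - 12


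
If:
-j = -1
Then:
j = 1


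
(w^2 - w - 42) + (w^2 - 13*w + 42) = 2*w^2 - 14*w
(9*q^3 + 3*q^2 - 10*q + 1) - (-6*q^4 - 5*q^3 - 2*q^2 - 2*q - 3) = 6*q^4 + 14*q^3 + 5*q^2 - 8*q + 4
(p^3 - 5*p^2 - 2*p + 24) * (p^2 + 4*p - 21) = p^5 - p^4 - 43*p^3 + 121*p^2 + 138*p - 504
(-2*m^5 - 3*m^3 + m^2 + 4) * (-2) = 4*m^5 + 6*m^3 - 2*m^2 - 8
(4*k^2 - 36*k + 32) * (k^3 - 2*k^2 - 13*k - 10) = 4*k^5 - 44*k^4 + 52*k^3 + 364*k^2 - 56*k - 320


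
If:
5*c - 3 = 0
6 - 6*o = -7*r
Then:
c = 3/5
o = 7*r/6 + 1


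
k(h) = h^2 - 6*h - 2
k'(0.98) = -4.04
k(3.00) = -11.00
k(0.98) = -6.92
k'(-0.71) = -7.42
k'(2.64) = -0.72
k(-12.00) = 214.00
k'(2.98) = -0.04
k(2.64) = -10.87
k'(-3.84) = -13.68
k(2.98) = -11.00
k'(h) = 2*h - 6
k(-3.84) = 35.79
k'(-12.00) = -30.00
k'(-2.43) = -10.86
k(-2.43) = 18.48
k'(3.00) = 0.00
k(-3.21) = 27.56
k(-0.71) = 2.76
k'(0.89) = -4.22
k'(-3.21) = -12.42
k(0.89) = -6.55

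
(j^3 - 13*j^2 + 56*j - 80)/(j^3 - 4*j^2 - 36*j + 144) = (j^2 - 9*j + 20)/(j^2 - 36)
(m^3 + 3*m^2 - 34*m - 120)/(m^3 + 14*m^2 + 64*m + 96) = (m^2 - m - 30)/(m^2 + 10*m + 24)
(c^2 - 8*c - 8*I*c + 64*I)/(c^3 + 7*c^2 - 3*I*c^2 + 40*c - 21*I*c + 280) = (c - 8)/(c^2 + c*(7 + 5*I) + 35*I)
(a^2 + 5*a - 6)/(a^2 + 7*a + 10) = (a^2 + 5*a - 6)/(a^2 + 7*a + 10)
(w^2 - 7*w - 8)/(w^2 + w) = (w - 8)/w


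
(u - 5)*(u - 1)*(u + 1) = u^3 - 5*u^2 - u + 5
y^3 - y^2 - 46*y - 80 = (y - 8)*(y + 2)*(y + 5)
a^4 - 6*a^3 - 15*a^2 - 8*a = a*(a - 8)*(a + 1)^2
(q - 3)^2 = q^2 - 6*q + 9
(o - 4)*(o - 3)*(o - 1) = o^3 - 8*o^2 + 19*o - 12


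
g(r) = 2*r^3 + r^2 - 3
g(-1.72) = -10.22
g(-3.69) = -89.87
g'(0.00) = 0.00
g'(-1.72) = 14.31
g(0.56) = -2.34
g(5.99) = 462.72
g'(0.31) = 1.20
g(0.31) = -2.84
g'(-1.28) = 7.27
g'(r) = 6*r^2 + 2*r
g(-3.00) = -48.00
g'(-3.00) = 48.00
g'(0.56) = 3.00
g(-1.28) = -5.56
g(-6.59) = -531.95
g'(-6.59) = 247.39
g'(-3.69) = 74.32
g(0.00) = -3.00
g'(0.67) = 4.03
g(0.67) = -1.95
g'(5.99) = 227.26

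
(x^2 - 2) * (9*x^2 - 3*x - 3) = 9*x^4 - 3*x^3 - 21*x^2 + 6*x + 6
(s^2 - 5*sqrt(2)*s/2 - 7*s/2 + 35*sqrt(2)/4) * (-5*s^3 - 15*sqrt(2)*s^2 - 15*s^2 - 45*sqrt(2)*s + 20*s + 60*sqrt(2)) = -5*s^5 - 5*sqrt(2)*s^4/2 + 5*s^4/2 + 5*sqrt(2)*s^3/4 + 295*s^3/2 - 215*s^2/2 + 145*sqrt(2)*s^2/4 - 2175*s/2 - 35*sqrt(2)*s + 1050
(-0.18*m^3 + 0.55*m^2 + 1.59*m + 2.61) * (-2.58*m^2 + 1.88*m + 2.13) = 0.4644*m^5 - 1.7574*m^4 - 3.4516*m^3 - 2.5731*m^2 + 8.2935*m + 5.5593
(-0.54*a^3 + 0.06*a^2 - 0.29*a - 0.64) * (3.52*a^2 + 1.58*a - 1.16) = -1.9008*a^5 - 0.642*a^4 - 0.2996*a^3 - 2.7806*a^2 - 0.6748*a + 0.7424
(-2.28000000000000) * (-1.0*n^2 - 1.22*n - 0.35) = 2.28*n^2 + 2.7816*n + 0.798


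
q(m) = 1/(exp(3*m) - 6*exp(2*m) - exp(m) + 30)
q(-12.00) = 0.03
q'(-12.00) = 0.00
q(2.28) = 0.00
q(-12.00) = 0.03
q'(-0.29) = 0.01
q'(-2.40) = 0.00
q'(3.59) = -0.00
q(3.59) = 0.00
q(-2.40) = 0.03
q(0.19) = 0.05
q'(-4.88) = 0.00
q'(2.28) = -0.01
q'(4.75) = -0.00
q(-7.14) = 0.03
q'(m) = (-3*exp(3*m) + 12*exp(2*m) + exp(m))/(exp(3*m) - 6*exp(2*m) - exp(m) + 30)^2 = (-3*exp(2*m) + 12*exp(m) + 1)*exp(m)/(exp(3*m) - 6*exp(2*m) - exp(m) + 30)^2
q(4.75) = 0.00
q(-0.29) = 0.04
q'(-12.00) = 0.00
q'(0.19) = 0.03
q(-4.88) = 0.03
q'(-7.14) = 0.00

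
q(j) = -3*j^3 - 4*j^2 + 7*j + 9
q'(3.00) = -98.00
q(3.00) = -87.00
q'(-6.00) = -269.00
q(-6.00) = 471.00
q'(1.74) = -34.17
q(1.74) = -6.73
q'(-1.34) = 1.56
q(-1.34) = -0.34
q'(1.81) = -36.96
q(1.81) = -9.22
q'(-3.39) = -69.31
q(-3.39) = 56.18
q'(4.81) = -239.70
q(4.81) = -383.73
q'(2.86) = -89.50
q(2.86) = -73.88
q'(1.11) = -12.97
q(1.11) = 7.74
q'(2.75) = -83.06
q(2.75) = -64.39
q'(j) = -9*j^2 - 8*j + 7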